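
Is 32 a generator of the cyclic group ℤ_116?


g generates ℤ_n iff gcd(g, n) = 1
gcd(32, 116) = 4
Since gcd = 4 ≠ 1, ⟨32⟩ has order 29 < 116, so 32 is not a generator.

No, 32 does not generate ℤ_116


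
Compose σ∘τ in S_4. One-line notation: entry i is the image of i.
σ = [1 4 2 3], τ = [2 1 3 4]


σ∘τ: apply τ first, then σ
1 →τ 2 →σ 4
2 →τ 1 →σ 1
3 →τ 3 →σ 2
4 →τ 4 →σ 3

σ∘τ = [4 1 2 3]


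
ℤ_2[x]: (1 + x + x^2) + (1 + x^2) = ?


Add coefficients mod 2:
x^0: 1 + 1 = 0 (mod 2)
x^1: 1 + 0 = 1 (mod 2)
x^2: 1 + 1 = 0 (mod 2)
Result: x

f + g = x


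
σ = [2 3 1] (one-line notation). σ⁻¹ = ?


To find σ⁻¹, swap domain and range:
σ(1) = 2 → σ⁻¹(2) = 1
σ(2) = 3 → σ⁻¹(3) = 2
σ(3) = 1 → σ⁻¹(1) = 3

σ⁻¹ = [3 1 2]


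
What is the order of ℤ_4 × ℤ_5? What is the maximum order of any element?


|ℤ_4 × ℤ_5| = 4 × 5 = 20
Max element order = lcm(4,5) = 20
Cyclic? Yes (gcd=1)

|ℤ_4×ℤ_5| = 20, max element order = 20


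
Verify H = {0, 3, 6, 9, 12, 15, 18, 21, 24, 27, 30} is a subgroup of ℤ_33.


Subgroup test for H = {0, 3, 6, 9, 12, 15, 18, 21, 24, 27, 30} in (ℤ_33, +):
(1) 0 ∈ H? Yes
(2) Closure: for all a,b ∈ H, (a+b) mod 33 ∈ H? Yes
(3) Inverses: for all a ∈ H, -a mod 33 ∈ H? Yes

Yes, H is a subgroup of ℤ_33


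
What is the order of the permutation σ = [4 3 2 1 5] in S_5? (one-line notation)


Cycle decomposition: (1 4) (2 3)
Cycle lengths: 2, 2
Order = lcm(2, 2) = 2

ord(σ) = 2


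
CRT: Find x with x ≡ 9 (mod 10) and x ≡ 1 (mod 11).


m₁ = 10, m₂ = 11, gcd = 1, so CRT applies. M = m₁·m₂ = 110
Let M₁ = M/m₁ = 11, M₂ = M/m₂ = 10
Find y₁ ≡ M₁⁻¹ (mod m₁): 11⁻¹ ≡ 1 (mod 10)
Find y₂ ≡ M₂⁻¹ (mod m₂): 10⁻¹ ≡ 10 (mod 11)
x = a₁·M₁·y₁ + a₂·M₂·y₂ = 9·11·1 + 1·10·10 = 199
Reduce mod 110: x ≡ 89
Check: 89 mod 10 = 9 ✓, 89 mod 11 = 1 ✓

x ≡ 89 (mod 110)


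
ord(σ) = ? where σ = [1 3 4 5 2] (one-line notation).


Cycle decomposition: (2 3 4 5)
Cycle lengths: 4
Order = lcm(4) = 4

ord(σ) = 4


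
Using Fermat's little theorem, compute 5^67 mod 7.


Fermat's little theorem: if p is prime and gcd(a,p)=1, then a^(p-1) ≡ 1 (mod p)
p = 7 is prime, gcd(5,7) = 1
Reduce exponent: 67 mod 6 = 1
So 5^67 ≡ 5^1 (mod 7)
5^1 mod 7 = 5

5^67 ≡ 5 (mod 7)


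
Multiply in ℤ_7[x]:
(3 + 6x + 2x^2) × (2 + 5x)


Expand and collect like terms; reduce coefficients mod 7:
x^0: 3·2 = 6 ≡ 6 (mod 7)
x^1: 3·5 + 6·2 = 27 ≡ 6 (mod 7)
x^2: 6·5 + 2·2 = 34 ≡ 6 (mod 7)
x^3: 2·5 = 10 ≡ 3 (mod 7)
Result: 6 + 6x + 6x^2 + 3x^3

f · g = 6 + 6x + 6x^2 + 3x^3


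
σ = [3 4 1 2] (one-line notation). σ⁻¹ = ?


To find σ⁻¹, swap domain and range:
σ(1) = 3 → σ⁻¹(3) = 1
σ(2) = 4 → σ⁻¹(4) = 2
σ(3) = 1 → σ⁻¹(1) = 3
σ(4) = 2 → σ⁻¹(2) = 4

σ⁻¹ = [3 4 1 2]


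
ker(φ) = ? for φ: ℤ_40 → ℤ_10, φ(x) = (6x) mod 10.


Kernel = preimage of identity
ker(φ) = {x ∈ ℤ_40 : 6x ≡ 0 (mod 10)}. Since 10 | 40, φ is well-defined. The kernel is the cyclic subgroup ⟨5⟩ of ℤ_40 (order 8), i.e. {0, 5, 10, 15, 20, 25, 30, 35}

ker(φ) = {0, 5, 10, 15, 20, 25, 30, 35}


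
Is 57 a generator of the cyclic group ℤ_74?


g generates ℤ_n iff gcd(g, n) = 1
gcd(57, 74) = 1
Since gcd = 1, 57 is a generator.

Yes, 57 generates ℤ_74


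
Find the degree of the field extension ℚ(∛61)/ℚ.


∛61 has minimal polynomial x³ - 61 (irreducible over ℚ since 61 is not a perfect cube)

[ℚ(∛61)/ℚ] = 3


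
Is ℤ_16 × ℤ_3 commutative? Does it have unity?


Direct product ring; commutative with unity (1,1); but (1,0)·(0,1) = (0,0) gives zero divisors, so not an integral domain
Commutative: Yes
Integral domain: No
Has unity: Yes

ℤ_16 × ℤ_3: Commutative=Yes, Unity=Yes


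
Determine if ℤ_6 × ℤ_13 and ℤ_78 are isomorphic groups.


Comparing ℤ_6 × ℤ_13 and ℤ_78:
gcd(6,13) = 1, so ℤ_6 × ℤ_13 ≅ ℤ_78 (CRT)

Yes, ℤ_6 × ℤ_13 ≅ ℤ_78


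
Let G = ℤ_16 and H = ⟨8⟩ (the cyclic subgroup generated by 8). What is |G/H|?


|⟨8⟩| = n / gcd(8, 16) = 16 / 8 = 2
H is normal (ℤ_16 is abelian).
|G/H| = |G| / |H| = 16 / 2 = 8

|G/H| = 8


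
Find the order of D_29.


|D_n| = 2n (n rotations and n reflections)
|D_29| = 2×29 = 58

|D_29| = 58


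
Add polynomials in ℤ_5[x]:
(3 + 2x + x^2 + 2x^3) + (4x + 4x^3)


Add coefficients mod 5:
x^0: 3 + 0 = 3 (mod 5)
x^1: 2 + 4 = 1 (mod 5)
x^2: 1 + 0 = 1 (mod 5)
x^3: 2 + 4 = 1 (mod 5)
Result: 3 + x + x^2 + x^3

f + g = 3 + x + x^2 + x^3


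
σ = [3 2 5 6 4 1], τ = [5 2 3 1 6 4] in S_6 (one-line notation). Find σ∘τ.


σ∘τ: apply τ first, then σ
1 →τ 5 →σ 4
2 →τ 2 →σ 2
3 →τ 3 →σ 5
4 →τ 1 →σ 3
5 →τ 6 →σ 1
6 →τ 4 →σ 6

σ∘τ = [4 2 5 3 1 6]


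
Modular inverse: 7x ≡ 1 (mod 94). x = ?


Use the extended Euclidean algorithm to write 1 = 7·s + 94·t; then s mod 94 is the inverse.
Euclidean algorithm:
  7 = 0·94 + 7
  94 = 13·7 + 3
  7 = 2·3 + 1
  3 = 3·1 + 0
gcd(7,94) = 1
Back-substitution gives: 7·(27) + 94·(-2) = 1
So 7⁻¹ ≡ 27 ≡ 27 (mod 94)
Check: 7 × 27 = 189 ≡ 1 (mod 94) ✓

7⁻¹ ≡ 27 (mod 94)


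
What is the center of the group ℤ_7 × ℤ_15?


Z(G) = {g ∈ G | gx = xg for all x ∈ G}
Direct product of abelian groups is abelian, so Z(G) = G

Z(ℤ_7 × ℤ_15) = ℤ_7 × ℤ_15


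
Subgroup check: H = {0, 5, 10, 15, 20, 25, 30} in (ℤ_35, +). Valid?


Subgroup test for H = {0, 5, 10, 15, 20, 25, 30} in (ℤ_35, +):
(1) 0 ∈ H? Yes
(2) Closure: for all a,b ∈ H, (a+b) mod 35 ∈ H? Yes
(3) Inverses: for all a ∈ H, -a mod 35 ∈ H? Yes

Yes, H is a subgroup of ℤ_35


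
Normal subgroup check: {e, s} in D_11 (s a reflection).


H = {e, s} in D_11 (s a reflection)
r·s·r⁻¹ = sr⁻² ≠ s for n ≥ 3, so {e, s} is not closed under conjugation

No, not a normal subgroup


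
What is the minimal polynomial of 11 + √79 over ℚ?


Let α = 11 + √79. Then α - 11 = √79, so (α - 11)² = 79, giving α² - 22α + 42 = 0. Degree 2 and α ∉ ℚ, so this is the minimal polynomial.

Minimal polynomial: x² - 22x + 42


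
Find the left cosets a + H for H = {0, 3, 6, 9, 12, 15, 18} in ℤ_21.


H = {0, 3, 6, 9, 12, 15, 18}, |H| = 7
Number of cosets = |G|/|H| = 21/7 = 3
0 + H = {0, 3, 6, 9, 12, 15, 18}
1 + H = {1, 4, 7, 10, 13, 16, 19}
2 + H = {2, 5, 8, 11, 14, 17, 20}

Cosets: 0+H={0,3,6,9,12,15,18}; 1+H={1,4,7,10,13,16,19}; 2+H={2,5,8,11,14,17,20}


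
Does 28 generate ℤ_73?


g generates ℤ_n iff gcd(g, n) = 1
gcd(28, 73) = 1
Since gcd = 1, 28 is a generator.

Yes, 28 generates ℤ_73


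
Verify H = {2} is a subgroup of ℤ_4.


Subgroup test for H = {2} in (ℤ_4, +):
(1) 0 ∈ H? No
(2) Closure: for all a,b ∈ H, (a+b) mod 4 ∈ H? No  [counterexample: 2 + 2 = 0 ∉ H]
(3) Inverses: for all a ∈ H, -a mod 4 ∈ H? Yes

No, H is not a subgroup of ℤ_4


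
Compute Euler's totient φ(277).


Factor n: 277 = 277
φ(n) = n · ∏(1 - 1/p) over distinct primes p | n
φ(277) = 277 · (1 - 1/277) = 276

φ(277) = 276


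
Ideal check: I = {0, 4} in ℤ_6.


Check ideal conditions for I = {0, 4} in ℤ_6:
(1) I is an additive subgroup? No
(2) For r ∈ ℤ_6 and a ∈ I: r·a ∈ I? No  [counterexample: r=2, a=4, r·a mod 6 = 2 ∉ I]

No, I is not an ideal of ℤ_6


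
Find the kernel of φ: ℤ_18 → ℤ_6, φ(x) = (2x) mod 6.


Kernel = preimage of identity
ker(φ) = {x ∈ ℤ_18 : 2x ≡ 0 (mod 6)}. Since 6 | 18, φ is well-defined. The kernel is the cyclic subgroup ⟨3⟩ of ℤ_18 (order 6), i.e. {0, 3, 6, 9, 12, 15}

ker(φ) = {0, 3, 6, 9, 12, 15}


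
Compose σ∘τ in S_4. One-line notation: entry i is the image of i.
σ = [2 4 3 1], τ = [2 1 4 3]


σ∘τ: apply τ first, then σ
1 →τ 2 →σ 4
2 →τ 1 →σ 2
3 →τ 4 →σ 1
4 →τ 3 →σ 3

σ∘τ = [4 2 1 3]


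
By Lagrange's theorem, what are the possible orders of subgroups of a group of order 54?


Lagrange's theorem: |H| divides |G|
|G| = 54
Divisors of 54: 1, 2, 3, 6, 9, 18, 27, 54

Possible subgroup orders: {1, 2, 3, 6, 9, 18, 27, 54}


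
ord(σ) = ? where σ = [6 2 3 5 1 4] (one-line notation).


Cycle decomposition: (1 6 4 5)
Cycle lengths: 4
Order = lcm(4) = 4

ord(σ) = 4


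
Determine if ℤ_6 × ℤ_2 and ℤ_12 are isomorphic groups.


Comparing ℤ_6 × ℤ_2 and ℤ_12:
gcd(6,2) = 2 ≠ 1. Max element order in ℤ_6×ℤ_2 is lcm(6,2) = 6 < 12, so it has no element of order 12

No, ℤ_6 × ℤ_2 ≇ ℤ_12


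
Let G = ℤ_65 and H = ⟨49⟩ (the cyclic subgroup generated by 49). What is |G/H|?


|⟨49⟩| = n / gcd(49, 65) = 65 / 1 = 65
H is normal (ℤ_65 is abelian).
|G/H| = |G| / |H| = 65 / 65 = 1

|G/H| = 1


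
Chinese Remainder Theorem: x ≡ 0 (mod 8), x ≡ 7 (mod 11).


m₁ = 8, m₂ = 11, gcd = 1, so CRT applies. M = m₁·m₂ = 88
Let M₁ = M/m₁ = 11, M₂ = M/m₂ = 8
Find y₁ ≡ M₁⁻¹ (mod m₁): 11⁻¹ ≡ 3 (mod 8)
Find y₂ ≡ M₂⁻¹ (mod m₂): 8⁻¹ ≡ 7 (mod 11)
x = a₁·M₁·y₁ + a₂·M₂·y₂ = 0·11·3 + 7·8·7 = 392
Reduce mod 88: x ≡ 40
Check: 40 mod 8 = 0 ✓, 40 mod 11 = 7 ✓

x ≡ 40 (mod 88)


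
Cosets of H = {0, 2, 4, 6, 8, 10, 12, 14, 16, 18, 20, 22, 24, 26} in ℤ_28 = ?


H = {0, 2, 4, 6, 8, 10, 12, 14, 16, 18, 20, 22, 24, 26}, |H| = 14
Number of cosets = |G|/|H| = 28/14 = 2
0 + H = {0, 2, 4, 6, 8, 10, 12, 14, 16, 18, 20, 22, 24, 26}
1 + H = {1, 3, 5, 7, 9, 11, 13, 15, 17, 19, 21, 23, 25, 27}

Cosets: 0+H={0,2,4,6,8,10,12,14,16,18,20,22,24,26}; 1+H={1,3,5,7,9,11,13,15,17,19,21,23,25,27}


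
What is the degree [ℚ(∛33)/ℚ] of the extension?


∛33 has minimal polynomial x³ - 33 (irreducible over ℚ since 33 is not a perfect cube)

[ℚ(∛33)/ℚ] = 3


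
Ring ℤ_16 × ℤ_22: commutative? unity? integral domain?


Direct product ring; commutative with unity (1,1); but (1,0)·(0,1) = (0,0) gives zero divisors, so not an integral domain
Commutative: Yes
Integral domain: No
Has unity: Yes

ℤ_16 × ℤ_22: Commutative=Yes, Unity=Yes


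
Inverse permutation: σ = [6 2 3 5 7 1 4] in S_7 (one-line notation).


To find σ⁻¹, swap domain and range:
σ(1) = 6 → σ⁻¹(6) = 1
σ(2) = 2 → σ⁻¹(2) = 2
σ(3) = 3 → σ⁻¹(3) = 3
σ(4) = 5 → σ⁻¹(5) = 4
σ(5) = 7 → σ⁻¹(7) = 5
σ(6) = 1 → σ⁻¹(1) = 6
σ(7) = 4 → σ⁻¹(4) = 7

σ⁻¹ = [6 2 3 7 4 1 5]


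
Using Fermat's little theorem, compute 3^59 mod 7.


Fermat's little theorem: if p is prime and gcd(a,p)=1, then a^(p-1) ≡ 1 (mod p)
p = 7 is prime, gcd(3,7) = 1
Reduce exponent: 59 mod 6 = 5
So 3^59 ≡ 3^5 (mod 7)
3^5 mod 7 = 5

3^59 ≡ 5 (mod 7)


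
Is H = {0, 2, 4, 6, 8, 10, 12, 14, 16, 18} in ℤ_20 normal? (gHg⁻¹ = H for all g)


H = {0, 2, 4, 6, 8, 10, 12, 14, 16, 18} in ℤ_20
ℤ_20 is abelian; every subgroup of an abelian group is normal

Yes, normal subgroup


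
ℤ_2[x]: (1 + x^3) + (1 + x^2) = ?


Add coefficients mod 2:
x^0: 1 + 1 = 0 (mod 2)
x^1: 0 + 0 = 0 (mod 2)
x^2: 0 + 1 = 1 (mod 2)
x^3: 1 + 0 = 1 (mod 2)
Result: x^2 + x^3

f + g = x^2 + x^3


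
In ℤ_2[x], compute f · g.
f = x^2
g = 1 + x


Expand and collect like terms; reduce coefficients mod 2:
x^0: 0·1 = 0 ≡ 0 (mod 2)
x^1: 0·1 + 0·1 = 0 ≡ 0 (mod 2)
x^2: 0·1 + 1·1 = 1 ≡ 1 (mod 2)
x^3: 1·1 = 1 ≡ 1 (mod 2)
Result: x^2 + x^3

f · g = x^2 + x^3


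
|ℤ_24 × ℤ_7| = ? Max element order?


|ℤ_24 × ℤ_7| = 24 × 7 = 168
Max element order = lcm(24,7) = 168
Cyclic? Yes (gcd=1)

|ℤ_24×ℤ_7| = 168, max element order = 168


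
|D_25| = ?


|D_n| = 2n (n rotations and n reflections)
|D_25| = 2×25 = 50

|D_25| = 50


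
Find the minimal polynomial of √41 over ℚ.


√41 satisfies x² - 41 = 0, irreducible over ℚ since 41 is squarefree

Minimal polynomial: x² - 41


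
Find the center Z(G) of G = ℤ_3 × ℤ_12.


Z(G) = {g ∈ G | gx = xg for all x ∈ G}
Direct product of abelian groups is abelian, so Z(G) = G

Z(ℤ_3 × ℤ_12) = ℤ_3 × ℤ_12


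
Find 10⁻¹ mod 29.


Use the extended Euclidean algorithm to write 1 = 10·s + 29·t; then s mod 29 is the inverse.
Euclidean algorithm:
  10 = 0·29 + 10
  29 = 2·10 + 9
  10 = 1·9 + 1
  9 = 9·1 + 0
gcd(10,29) = 1
Back-substitution gives: 10·(3) + 29·(-1) = 1
So 10⁻¹ ≡ 3 ≡ 3 (mod 29)
Check: 10 × 3 = 30 ≡ 1 (mod 29) ✓

10⁻¹ ≡ 3 (mod 29)


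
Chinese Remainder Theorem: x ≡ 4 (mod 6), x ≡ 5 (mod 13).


m₁ = 6, m₂ = 13, gcd = 1, so CRT applies. M = m₁·m₂ = 78
Let M₁ = M/m₁ = 13, M₂ = M/m₂ = 6
Find y₁ ≡ M₁⁻¹ (mod m₁): 13⁻¹ ≡ 1 (mod 6)
Find y₂ ≡ M₂⁻¹ (mod m₂): 6⁻¹ ≡ 11 (mod 13)
x = a₁·M₁·y₁ + a₂·M₂·y₂ = 4·13·1 + 5·6·11 = 382
Reduce mod 78: x ≡ 70
Check: 70 mod 6 = 4 ✓, 70 mod 13 = 5 ✓

x ≡ 70 (mod 78)


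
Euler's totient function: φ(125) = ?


Factor n: 125 = 5^3
φ(n) = n · ∏(1 - 1/p) over distinct primes p | n
φ(125) = 125 · (1 - 1/5) = 100

φ(125) = 100


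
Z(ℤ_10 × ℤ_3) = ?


Z(G) = {g ∈ G | gx = xg for all x ∈ G}
Direct product of abelian groups is abelian, so Z(G) = G

Z(ℤ_10 × ℤ_3) = ℤ_10 × ℤ_3


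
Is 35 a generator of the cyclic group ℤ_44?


g generates ℤ_n iff gcd(g, n) = 1
gcd(35, 44) = 1
Since gcd = 1, 35 is a generator.

Yes, 35 generates ℤ_44


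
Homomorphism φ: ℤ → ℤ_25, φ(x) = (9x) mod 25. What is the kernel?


Kernel = preimage of identity
ker(φ) = {x ∈ ℤ : 9x ≡ 0 (mod 25)}. gcd(9,25) = 1, so 9x ≡ 0 (mod 25) ⟺ x ≡ 0 (mod 25/1 = 25). Hence ker(φ) = 25ℤ

ker(φ) = 25ℤ


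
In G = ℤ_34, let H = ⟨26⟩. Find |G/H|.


|⟨26⟩| = n / gcd(26, 34) = 34 / 2 = 17
H is normal (ℤ_34 is abelian).
|G/H| = |G| / |H| = 34 / 17 = 2

|G/H| = 2


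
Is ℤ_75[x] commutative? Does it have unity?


ℤ_75 has zero divisors (3·25 ≡ 0), and these lift to constant zero divisors in ℤ_75[x]; so not an integral domain
Commutative: Yes
Integral domain: No
Has unity: Yes

ℤ_75[x]: Commutative=Yes, Unity=Yes


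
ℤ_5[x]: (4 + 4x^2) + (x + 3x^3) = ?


Add coefficients mod 5:
x^0: 4 + 0 = 4 (mod 5)
x^1: 0 + 1 = 1 (mod 5)
x^2: 4 + 0 = 4 (mod 5)
x^3: 0 + 3 = 3 (mod 5)
Result: 4 + x + 4x^2 + 3x^3

f + g = 4 + x + 4x^2 + 3x^3


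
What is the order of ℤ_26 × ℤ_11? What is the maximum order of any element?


|ℤ_26 × ℤ_11| = 26 × 11 = 286
Max element order = lcm(26,11) = 286
Cyclic? Yes (gcd=1)

|ℤ_26×ℤ_11| = 286, max element order = 286


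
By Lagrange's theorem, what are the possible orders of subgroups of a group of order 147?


Lagrange's theorem: |H| divides |G|
|G| = 147
Divisors of 147: 1, 3, 7, 21, 49, 147

Possible subgroup orders: {1, 3, 7, 21, 49, 147}


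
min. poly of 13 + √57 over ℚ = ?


Let α = 13 + √57. Then α - 13 = √57, so (α - 13)² = 57, giving α² - 26α + 112 = 0. Degree 2 and α ∉ ℚ, so this is the minimal polynomial.

Minimal polynomial: x² - 26x + 112


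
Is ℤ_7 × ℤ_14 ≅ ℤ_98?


Comparing ℤ_7 × ℤ_14 and ℤ_98:
gcd(7,14) = 7 ≠ 1. Max element order in ℤ_7×ℤ_14 is lcm(7,14) = 14 < 98, so it has no element of order 98

No, ℤ_7 × ℤ_14 ≇ ℤ_98


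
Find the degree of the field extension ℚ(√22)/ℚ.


√22 has minimal polynomial x² - 22 (irreducible over ℚ since 22 is squarefree)

[ℚ(√22)/ℚ] = 2


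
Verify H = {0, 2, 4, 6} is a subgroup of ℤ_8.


Subgroup test for H = {0, 2, 4, 6} in (ℤ_8, +):
(1) 0 ∈ H? Yes
(2) Closure: for all a,b ∈ H, (a+b) mod 8 ∈ H? Yes
(3) Inverses: for all a ∈ H, -a mod 8 ∈ H? Yes

Yes, H is a subgroup of ℤ_8


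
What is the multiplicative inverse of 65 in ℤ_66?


Use the extended Euclidean algorithm to write 1 = 65·s + 66·t; then s mod 66 is the inverse.
Euclidean algorithm:
  65 = 0·66 + 65
  66 = 1·65 + 1
  65 = 65·1 + 0
gcd(65,66) = 1
Back-substitution gives: 65·(-1) + 66·(1) = 1
So 65⁻¹ ≡ -1 ≡ 65 (mod 66)
Check: 65 × 65 = 4225 ≡ 1 (mod 66) ✓

65⁻¹ ≡ 65 (mod 66)


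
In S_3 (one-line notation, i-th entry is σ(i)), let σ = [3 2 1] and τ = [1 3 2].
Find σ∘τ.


σ∘τ: apply τ first, then σ
1 →τ 1 →σ 3
2 →τ 3 →σ 1
3 →τ 2 →σ 2

σ∘τ = [3 1 2]


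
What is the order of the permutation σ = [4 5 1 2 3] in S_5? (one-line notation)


Cycle decomposition: (1 4 2 5 3)
Cycle lengths: 5
Order = lcm(5) = 5

ord(σ) = 5


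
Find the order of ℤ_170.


ℤ_n has n elements.

|ℤ_170| = 170


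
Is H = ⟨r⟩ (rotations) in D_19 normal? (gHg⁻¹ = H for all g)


H = ⟨r⟩ (rotations) in D_19
The rotation subgroup ⟨r⟩ has index 2 in D_19, so it is normal

Yes, normal subgroup


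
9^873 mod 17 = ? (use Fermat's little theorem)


Fermat's little theorem: if p is prime and gcd(a,p)=1, then a^(p-1) ≡ 1 (mod p)
p = 17 is prime, gcd(9,17) = 1
Reduce exponent: 873 mod 16 = 9
So 9^873 ≡ 9^9 (mod 17)
9^9 mod 17 = 9

9^873 ≡ 9 (mod 17)


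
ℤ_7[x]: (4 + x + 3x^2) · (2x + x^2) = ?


Expand and collect like terms; reduce coefficients mod 7:
x^0: 4·0 = 0 ≡ 0 (mod 7)
x^1: 4·2 + 1·0 = 8 ≡ 1 (mod 7)
x^2: 4·1 + 1·2 + 3·0 = 6 ≡ 6 (mod 7)
x^3: 1·1 + 3·2 = 7 ≡ 0 (mod 7)
x^4: 3·1 = 3 ≡ 3 (mod 7)
Result: x + 6x^2 + 3x^4

f · g = x + 6x^2 + 3x^4


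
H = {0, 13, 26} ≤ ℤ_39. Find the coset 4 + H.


4 + H = {4 + h (mod 39) : h ∈ H}
4+0=4, 4+13=17, 4+26=30

4 + H = {4, 17, 30}


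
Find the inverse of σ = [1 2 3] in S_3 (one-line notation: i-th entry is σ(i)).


To find σ⁻¹, swap domain and range:
σ(1) = 1 → σ⁻¹(1) = 1
σ(2) = 2 → σ⁻¹(2) = 2
σ(3) = 3 → σ⁻¹(3) = 3

σ⁻¹ = [1 2 3]


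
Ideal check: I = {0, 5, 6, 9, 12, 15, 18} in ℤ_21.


Check ideal conditions for I = {0, 5, 6, 9, 12, 15, 18} in ℤ_21:
(1) I is an additive subgroup? No
(2) For r ∈ ℤ_21 and a ∈ I: r·a ∈ I? No  [counterexample: r=2, a=5, r·a mod 21 = 10 ∉ I]

No, I is not an ideal of ℤ_21


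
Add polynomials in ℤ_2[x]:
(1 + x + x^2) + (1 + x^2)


Add coefficients mod 2:
x^0: 1 + 1 = 0 (mod 2)
x^1: 1 + 0 = 1 (mod 2)
x^2: 1 + 1 = 0 (mod 2)
Result: x

f + g = x


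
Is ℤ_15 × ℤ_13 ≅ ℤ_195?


Comparing ℤ_15 × ℤ_13 and ℤ_195:
gcd(15,13) = 1, so ℤ_15 × ℤ_13 ≅ ℤ_195 (CRT)

Yes, ℤ_15 × ℤ_13 ≅ ℤ_195


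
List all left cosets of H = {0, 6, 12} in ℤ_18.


H = {0, 6, 12}, |H| = 3
Number of cosets = |G|/|H| = 18/3 = 6
0 + H = {0, 6, 12}
1 + H = {1, 7, 13}
2 + H = {2, 8, 14}
3 + H = {3, 9, 15}
4 + H = {4, 10, 16}
5 + H = {5, 11, 17}

Cosets: 0+H={0,6,12}; 1+H={1,7,13}; 2+H={2,8,14}; 3+H={3,9,15}; 4+H={4,10,16}; 5+H={5,11,17}


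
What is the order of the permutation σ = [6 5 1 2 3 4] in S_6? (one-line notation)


Cycle decomposition: (1 6 4 2 5 3)
Cycle lengths: 6
Order = lcm(6) = 6

ord(σ) = 6


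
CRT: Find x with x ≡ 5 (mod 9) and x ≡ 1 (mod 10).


m₁ = 9, m₂ = 10, gcd = 1, so CRT applies. M = m₁·m₂ = 90
Let M₁ = M/m₁ = 10, M₂ = M/m₂ = 9
Find y₁ ≡ M₁⁻¹ (mod m₁): 10⁻¹ ≡ 1 (mod 9)
Find y₂ ≡ M₂⁻¹ (mod m₂): 9⁻¹ ≡ 9 (mod 10)
x = a₁·M₁·y₁ + a₂·M₂·y₂ = 5·10·1 + 1·9·9 = 131
Reduce mod 90: x ≡ 41
Check: 41 mod 9 = 5 ✓, 41 mod 10 = 1 ✓

x ≡ 41 (mod 90)


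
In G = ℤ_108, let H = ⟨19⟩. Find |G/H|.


|⟨19⟩| = n / gcd(19, 108) = 108 / 1 = 108
H is normal (ℤ_108 is abelian).
|G/H| = |G| / |H| = 108 / 108 = 1

|G/H| = 1


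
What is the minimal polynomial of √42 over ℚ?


√42 satisfies x² - 42 = 0, irreducible over ℚ since 42 is squarefree

Minimal polynomial: x² - 42


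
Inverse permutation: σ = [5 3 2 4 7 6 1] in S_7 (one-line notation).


To find σ⁻¹, swap domain and range:
σ(1) = 5 → σ⁻¹(5) = 1
σ(2) = 3 → σ⁻¹(3) = 2
σ(3) = 2 → σ⁻¹(2) = 3
σ(4) = 4 → σ⁻¹(4) = 4
σ(5) = 7 → σ⁻¹(7) = 5
σ(6) = 6 → σ⁻¹(6) = 6
σ(7) = 1 → σ⁻¹(1) = 7

σ⁻¹ = [7 3 2 4 1 6 5]


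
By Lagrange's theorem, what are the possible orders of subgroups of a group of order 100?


Lagrange's theorem: |H| divides |G|
|G| = 100
Divisors of 100: 1, 2, 4, 5, 10, 20, 25, 50, 100

Possible subgroup orders: {1, 2, 4, 5, 10, 20, 25, 50, 100}


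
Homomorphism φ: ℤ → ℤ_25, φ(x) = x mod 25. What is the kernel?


Kernel = preimage of identity
ker(φ) = {x ∈ ℤ : x ≡ 0 (mod 25)} = 25ℤ = {0, ±25, ±50, ...}

ker(φ) = 25ℤ


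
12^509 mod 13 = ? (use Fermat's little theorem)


Fermat's little theorem: if p is prime and gcd(a,p)=1, then a^(p-1) ≡ 1 (mod p)
p = 13 is prime, gcd(12,13) = 1
Reduce exponent: 509 mod 12 = 5
So 12^509 ≡ 12^5 (mod 13)
12^5 mod 13 = 12

12^509 ≡ 12 (mod 13)


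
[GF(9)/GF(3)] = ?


GF(9) = GF(3^2), so the extension degree is 2

[GF(9)/GF(3)] = 2


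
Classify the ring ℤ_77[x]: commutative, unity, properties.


ℤ_77 has zero divisors (7·11 ≡ 0), and these lift to constant zero divisors in ℤ_77[x]; so not an integral domain
Commutative: Yes
Integral domain: No
Has unity: Yes

ℤ_77[x]: Commutative=Yes, Unity=Yes


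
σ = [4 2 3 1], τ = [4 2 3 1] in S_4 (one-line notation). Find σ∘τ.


σ∘τ: apply τ first, then σ
1 →τ 4 →σ 1
2 →τ 2 →σ 2
3 →τ 3 →σ 3
4 →τ 1 →σ 4

σ∘τ = [1 2 3 4]


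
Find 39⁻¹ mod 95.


Use the extended Euclidean algorithm to write 1 = 39·s + 95·t; then s mod 95 is the inverse.
Euclidean algorithm:
  39 = 0·95 + 39
  95 = 2·39 + 17
  39 = 2·17 + 5
  17 = 3·5 + 2
  5 = 2·2 + 1
  2 = 2·1 + 0
gcd(39,95) = 1
Back-substitution gives: 39·(39) + 95·(-16) = 1
So 39⁻¹ ≡ 39 ≡ 39 (mod 95)
Check: 39 × 39 = 1521 ≡ 1 (mod 95) ✓

39⁻¹ ≡ 39 (mod 95)


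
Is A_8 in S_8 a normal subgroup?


H = A_8 in S_8
A_8 has index 2 in S_8, and every subgroup of index 2 is normal

Yes, normal subgroup


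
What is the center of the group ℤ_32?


Z(G) = {g ∈ G | gx = xg for all x ∈ G}
ℤ_32 is abelian, so Z(G) = G

Z(ℤ_32) = ℤ_32


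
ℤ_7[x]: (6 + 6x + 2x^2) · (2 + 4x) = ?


Expand and collect like terms; reduce coefficients mod 7:
x^0: 6·2 = 12 ≡ 5 (mod 7)
x^1: 6·4 + 6·2 = 36 ≡ 1 (mod 7)
x^2: 6·4 + 2·2 = 28 ≡ 0 (mod 7)
x^3: 2·4 = 8 ≡ 1 (mod 7)
Result: 5 + x + x^3

f · g = 5 + x + x^3


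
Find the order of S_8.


|S_n| = n! (number of permutations of n symbols)
|S_8| = 8! = 40320

|S_8| = 40320


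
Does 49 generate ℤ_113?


g generates ℤ_n iff gcd(g, n) = 1
gcd(49, 113) = 1
Since gcd = 1, 49 is a generator.

Yes, 49 generates ℤ_113


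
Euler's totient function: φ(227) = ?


Factor n: 227 = 227
φ(n) = n · ∏(1 - 1/p) over distinct primes p | n
φ(227) = 227 · (1 - 1/227) = 226

φ(227) = 226


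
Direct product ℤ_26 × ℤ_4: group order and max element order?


|ℤ_26 × ℤ_4| = 26 × 4 = 104
Max element order = lcm(26,4) = 52
Cyclic? No (gcd=2)

|ℤ_26×ℤ_4| = 104, max element order = 52


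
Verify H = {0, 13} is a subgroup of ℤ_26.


Subgroup test for H = {0, 13} in (ℤ_26, +):
(1) 0 ∈ H? Yes
(2) Closure: for all a,b ∈ H, (a+b) mod 26 ∈ H? Yes
(3) Inverses: for all a ∈ H, -a mod 26 ∈ H? Yes

Yes, H is a subgroup of ℤ_26


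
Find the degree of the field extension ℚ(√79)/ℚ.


√79 has minimal polynomial x² - 79 (irreducible over ℚ since 79 is squarefree)

[ℚ(√79)/ℚ] = 2


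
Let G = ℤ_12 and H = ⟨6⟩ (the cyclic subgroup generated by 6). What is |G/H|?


|⟨6⟩| = n / gcd(6, 12) = 12 / 6 = 2
H is normal (ℤ_12 is abelian).
|G/H| = |G| / |H| = 12 / 2 = 6

|G/H| = 6


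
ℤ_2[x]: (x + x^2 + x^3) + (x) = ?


Add coefficients mod 2:
x^0: 0 + 0 = 0 (mod 2)
x^1: 1 + 1 = 0 (mod 2)
x^2: 1 + 0 = 1 (mod 2)
x^3: 1 + 0 = 1 (mod 2)
Result: x^2 + x^3

f + g = x^2 + x^3


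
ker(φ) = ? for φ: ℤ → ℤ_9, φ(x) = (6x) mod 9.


Kernel = preimage of identity
ker(φ) = {x ∈ ℤ : 6x ≡ 0 (mod 9)}. gcd(6,9) = 3, so 6x ≡ 0 (mod 9) ⟺ x ≡ 0 (mod 9/3 = 3). Hence ker(φ) = 3ℤ

ker(φ) = 3ℤ


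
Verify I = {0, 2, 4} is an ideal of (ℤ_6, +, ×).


Check ideal conditions for I = {0, 2, 4} in ℤ_6:
(1) I is an additive subgroup? Yes
(2) For r ∈ ℤ_6 and a ∈ I: r·a ∈ I? Yes

Yes, I is an ideal of ℤ_6


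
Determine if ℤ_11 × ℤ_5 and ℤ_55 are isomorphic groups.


Comparing ℤ_11 × ℤ_5 and ℤ_55:
gcd(11,5) = 1, so ℤ_11 × ℤ_5 ≅ ℤ_55 (CRT)

Yes, ℤ_11 × ℤ_5 ≅ ℤ_55


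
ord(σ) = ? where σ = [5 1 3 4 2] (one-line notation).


Cycle decomposition: (1 5 2)
Cycle lengths: 3
Order = lcm(3) = 3

ord(σ) = 3


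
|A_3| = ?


|A_n| = n!/2 (even permutations)
|A_3| = 3!/2 = 6/2 = 3

|A_3| = 3


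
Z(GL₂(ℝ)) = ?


Z(G) = {g ∈ G | gx = xg for all x ∈ G}
Only scalar multiples of the identity commute with all invertible matrices

Z(GL₂(ℝ)) = {aI : a ∈ ℝ, a ≠ 0}


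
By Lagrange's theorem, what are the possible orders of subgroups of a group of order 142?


Lagrange's theorem: |H| divides |G|
|G| = 142
Divisors of 142: 1, 2, 71, 142

Possible subgroup orders: {1, 2, 71, 142}


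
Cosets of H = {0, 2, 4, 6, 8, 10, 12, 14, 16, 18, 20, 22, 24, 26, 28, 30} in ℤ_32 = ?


H = {0, 2, 4, 6, 8, 10, 12, 14, 16, 18, 20, 22, 24, 26, 28, 30}, |H| = 16
Number of cosets = |G|/|H| = 32/16 = 2
0 + H = {0, 2, 4, 6, 8, 10, 12, 14, 16, 18, 20, 22, 24, 26, 28, 30}
1 + H = {1, 3, 5, 7, 9, 11, 13, 15, 17, 19, 21, 23, 25, 27, 29, 31}

Cosets: 0+H={0,2,4,6,8,10,12,14,16,18,20,22,24,26,28,30}; 1+H={1,3,5,7,9,11,13,15,17,19,21,23,25,27,29,31}


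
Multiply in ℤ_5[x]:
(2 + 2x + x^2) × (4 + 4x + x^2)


Expand and collect like terms; reduce coefficients mod 5:
x^0: 2·4 = 8 ≡ 3 (mod 5)
x^1: 2·4 + 2·4 = 16 ≡ 1 (mod 5)
x^2: 2·1 + 2·4 + 1·4 = 14 ≡ 4 (mod 5)
x^3: 2·1 + 1·4 = 6 ≡ 1 (mod 5)
x^4: 1·1 = 1 ≡ 1 (mod 5)
Result: 3 + x + 4x^2 + x^3 + x^4

f · g = 3 + x + 4x^2 + x^3 + x^4


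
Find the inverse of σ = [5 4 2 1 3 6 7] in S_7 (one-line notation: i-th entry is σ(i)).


To find σ⁻¹, swap domain and range:
σ(1) = 5 → σ⁻¹(5) = 1
σ(2) = 4 → σ⁻¹(4) = 2
σ(3) = 2 → σ⁻¹(2) = 3
σ(4) = 1 → σ⁻¹(1) = 4
σ(5) = 3 → σ⁻¹(3) = 5
σ(6) = 6 → σ⁻¹(6) = 6
σ(7) = 7 → σ⁻¹(7) = 7

σ⁻¹ = [4 3 5 2 1 6 7]


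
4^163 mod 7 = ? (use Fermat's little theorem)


Fermat's little theorem: if p is prime and gcd(a,p)=1, then a^(p-1) ≡ 1 (mod p)
p = 7 is prime, gcd(4,7) = 1
Reduce exponent: 163 mod 6 = 1
So 4^163 ≡ 4^1 (mod 7)
4^1 mod 7 = 4

4^163 ≡ 4 (mod 7)


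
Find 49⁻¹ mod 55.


Use the extended Euclidean algorithm to write 1 = 49·s + 55·t; then s mod 55 is the inverse.
Euclidean algorithm:
  49 = 0·55 + 49
  55 = 1·49 + 6
  49 = 8·6 + 1
  6 = 6·1 + 0
gcd(49,55) = 1
Back-substitution gives: 49·(9) + 55·(-8) = 1
So 49⁻¹ ≡ 9 ≡ 9 (mod 55)
Check: 49 × 9 = 441 ≡ 1 (mod 55) ✓

49⁻¹ ≡ 9 (mod 55)


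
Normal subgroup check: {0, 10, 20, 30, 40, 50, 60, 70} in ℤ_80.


H = {0, 10, 20, 30, 40, 50, 60, 70} in ℤ_80
ℤ_80 is abelian; every subgroup of an abelian group is normal

Yes, normal subgroup


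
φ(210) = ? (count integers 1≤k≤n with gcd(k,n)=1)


Factor n: 210 = 2 × 3 × 5 × 7
φ(n) = n · ∏(1 - 1/p) over distinct primes p | n
φ(210) = 210 · (1 - 1/2) · (1 - 1/3) · (1 - 1/5) · (1 - 1/7) = 48

φ(210) = 48


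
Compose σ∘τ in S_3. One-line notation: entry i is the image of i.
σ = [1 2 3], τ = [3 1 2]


σ∘τ: apply τ first, then σ
1 →τ 3 →σ 3
2 →τ 1 →σ 1
3 →τ 2 →σ 2

σ∘τ = [3 1 2]


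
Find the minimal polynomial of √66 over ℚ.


√66 satisfies x² - 66 = 0, irreducible over ℚ since 66 is squarefree

Minimal polynomial: x² - 66


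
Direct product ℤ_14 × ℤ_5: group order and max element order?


|ℤ_14 × ℤ_5| = 14 × 5 = 70
Max element order = lcm(14,5) = 70
Cyclic? Yes (gcd=1)

|ℤ_14×ℤ_5| = 70, max element order = 70


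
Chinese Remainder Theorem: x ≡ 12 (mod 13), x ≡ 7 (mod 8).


m₁ = 13, m₂ = 8, gcd = 1, so CRT applies. M = m₁·m₂ = 104
Let M₁ = M/m₁ = 8, M₂ = M/m₂ = 13
Find y₁ ≡ M₁⁻¹ (mod m₁): 8⁻¹ ≡ 5 (mod 13)
Find y₂ ≡ M₂⁻¹ (mod m₂): 13⁻¹ ≡ 5 (mod 8)
x = a₁·M₁·y₁ + a₂·M₂·y₂ = 12·8·5 + 7·13·5 = 935
Reduce mod 104: x ≡ 103
Check: 103 mod 13 = 12 ✓, 103 mod 8 = 7 ✓

x ≡ 103 (mod 104)


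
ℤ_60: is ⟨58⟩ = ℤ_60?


g generates ℤ_n iff gcd(g, n) = 1
gcd(58, 60) = 2
Since gcd = 2 ≠ 1, ⟨58⟩ has order 30 < 60, so 58 is not a generator.

No, 58 does not generate ℤ_60


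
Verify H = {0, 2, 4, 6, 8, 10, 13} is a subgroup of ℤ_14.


Subgroup test for H = {0, 2, 4, 6, 8, 10, 13} in (ℤ_14, +):
(1) 0 ∈ H? Yes
(2) Closure: for all a,b ∈ H, (a+b) mod 14 ∈ H? No  [counterexample: 2 + 10 = 12 ∉ H]
(3) Inverses: for all a ∈ H, -a mod 14 ∈ H? No

No, H is not a subgroup of ℤ_14


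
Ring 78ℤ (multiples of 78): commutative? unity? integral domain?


78ℤ is a commutative ring under +,× but has no multiplicative identity (1 ∉ 78ℤ); it has no zero divisors, but without unity it is not an integral domain
Commutative: Yes
Integral domain: No
Has unity: No

78ℤ (multiples of 78): Commutative=Yes, Unity=No


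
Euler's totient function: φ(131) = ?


Factor n: 131 = 131
φ(n) = n · ∏(1 - 1/p) over distinct primes p | n
φ(131) = 131 · (1 - 1/131) = 130

φ(131) = 130


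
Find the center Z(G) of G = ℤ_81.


Z(G) = {g ∈ G | gx = xg for all x ∈ G}
ℤ_81 is abelian, so Z(G) = G

Z(ℤ_81) = ℤ_81


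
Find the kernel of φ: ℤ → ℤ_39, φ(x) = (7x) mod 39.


Kernel = preimage of identity
ker(φ) = {x ∈ ℤ : 7x ≡ 0 (mod 39)}. gcd(7,39) = 1, so 7x ≡ 0 (mod 39) ⟺ x ≡ 0 (mod 39/1 = 39). Hence ker(φ) = 39ℤ

ker(φ) = 39ℤ


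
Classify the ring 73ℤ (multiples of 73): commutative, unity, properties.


73ℤ is a commutative ring under +,× but has no multiplicative identity (1 ∉ 73ℤ); it has no zero divisors, but without unity it is not an integral domain
Commutative: Yes
Integral domain: No
Has unity: No

73ℤ (multiples of 73): Commutative=Yes, Unity=No


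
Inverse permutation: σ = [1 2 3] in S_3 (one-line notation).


To find σ⁻¹, swap domain and range:
σ(1) = 1 → σ⁻¹(1) = 1
σ(2) = 2 → σ⁻¹(2) = 2
σ(3) = 3 → σ⁻¹(3) = 3

σ⁻¹ = [1 2 3]


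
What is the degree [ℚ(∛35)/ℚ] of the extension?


∛35 has minimal polynomial x³ - 35 (irreducible over ℚ since 35 is not a perfect cube)

[ℚ(∛35)/ℚ] = 3


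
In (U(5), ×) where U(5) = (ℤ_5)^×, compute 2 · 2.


Operation: multiplication mod 5
2 · 2 = (a × b) mod 5 with a = 2, b = 2

2 · 2 = 4


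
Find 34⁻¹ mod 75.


Use the extended Euclidean algorithm to write 1 = 34·s + 75·t; then s mod 75 is the inverse.
Euclidean algorithm:
  34 = 0·75 + 34
  75 = 2·34 + 7
  34 = 4·7 + 6
  7 = 1·6 + 1
  6 = 6·1 + 0
gcd(34,75) = 1
Back-substitution gives: 34·(-11) + 75·(5) = 1
So 34⁻¹ ≡ -11 ≡ 64 (mod 75)
Check: 34 × 64 = 2176 ≡ 1 (mod 75) ✓

34⁻¹ ≡ 64 (mod 75)


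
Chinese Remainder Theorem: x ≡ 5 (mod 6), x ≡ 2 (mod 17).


m₁ = 6, m₂ = 17, gcd = 1, so CRT applies. M = m₁·m₂ = 102
Let M₁ = M/m₁ = 17, M₂ = M/m₂ = 6
Find y₁ ≡ M₁⁻¹ (mod m₁): 17⁻¹ ≡ 5 (mod 6)
Find y₂ ≡ M₂⁻¹ (mod m₂): 6⁻¹ ≡ 3 (mod 17)
x = a₁·M₁·y₁ + a₂·M₂·y₂ = 5·17·5 + 2·6·3 = 461
Reduce mod 102: x ≡ 53
Check: 53 mod 6 = 5 ✓, 53 mod 17 = 2 ✓

x ≡ 53 (mod 102)


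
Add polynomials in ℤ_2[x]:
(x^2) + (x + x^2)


Add coefficients mod 2:
x^0: 0 + 0 = 0 (mod 2)
x^1: 0 + 1 = 1 (mod 2)
x^2: 1 + 1 = 0 (mod 2)
Result: x

f + g = x


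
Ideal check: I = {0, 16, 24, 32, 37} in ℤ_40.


Check ideal conditions for I = {0, 16, 24, 32, 37} in ℤ_40:
(1) I is an additive subgroup? No
(2) For r ∈ ℤ_40 and a ∈ I: r·a ∈ I? No  [counterexample: r=2, a=24, r·a mod 40 = 8 ∉ I]

No, I is not an ideal of ℤ_40


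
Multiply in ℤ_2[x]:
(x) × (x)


Expand and collect like terms; reduce coefficients mod 2:
x^0: 0·0 = 0 ≡ 0 (mod 2)
x^1: 0·1 + 1·0 = 0 ≡ 0 (mod 2)
x^2: 1·1 = 1 ≡ 1 (mod 2)
Result: x^2

f · g = x^2


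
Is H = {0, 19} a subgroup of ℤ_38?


Subgroup test for H = {0, 19} in (ℤ_38, +):
(1) 0 ∈ H? Yes
(2) Closure: for all a,b ∈ H, (a+b) mod 38 ∈ H? Yes
(3) Inverses: for all a ∈ H, -a mod 38 ∈ H? Yes

Yes, H is a subgroup of ℤ_38


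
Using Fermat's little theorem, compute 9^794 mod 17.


Fermat's little theorem: if p is prime and gcd(a,p)=1, then a^(p-1) ≡ 1 (mod p)
p = 17 is prime, gcd(9,17) = 1
Reduce exponent: 794 mod 16 = 10
So 9^794 ≡ 9^10 (mod 17)
9^10 mod 17 = 13

9^794 ≡ 13 (mod 17)


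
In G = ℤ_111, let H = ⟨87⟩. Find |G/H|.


|⟨87⟩| = n / gcd(87, 111) = 111 / 3 = 37
H is normal (ℤ_111 is abelian).
|G/H| = |G| / |H| = 111 / 37 = 3

|G/H| = 3


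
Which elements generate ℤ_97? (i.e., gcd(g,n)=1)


g generates ℤ_n iff gcd(g,n) = 1
Prime factors of 97: 97
Generators are g ∈ {1,...,96} not divisible by any of these primes.
Generators: {1, 2, 3, 4, 5, 6, 7, 8, 9, 10, 11, 12, 13, 14, 15, 16, 17, 18, 19, 20, 21, 22, 23, 24, 25, 26, 27, 28, 29, 30, 31, 32, 33, 34, 35, 36, 37, 38, 39, 40, 41, 42, 43, 44, 45, 46, 47, 48, 49, 50, 51, 52, 53, 54, 55, 56, 57, 58, 59, 60, 61, 62, 63, 64, 65, 66, 67, 68, 69, 70, 71, 72, 73, 74, 75, 76, 77, 78, 79, 80, 81, 82, 83, 84, 85, 86, 87, 88, 89, 90, 91, 92, 93, 94, 95, 96}
Number of generators = φ(97) = 96

Generators of ℤ_97 = {1, 2, 3, 4, 5, 6, 7, 8, 9, 10, 11, 12, 13, 14, 15, 16, 17, 18, 19, 20, 21, 22, 23, 24, 25, 26, 27, 28, 29, 30, 31, 32, 33, 34, 35, 36, 37, 38, 39, 40, 41, 42, 43, 44, 45, 46, 47, 48, 49, 50, 51, 52, 53, 54, 55, 56, 57, 58, 59, 60, 61, 62, 63, 64, 65, 66, 67, 68, 69, 70, 71, 72, 73, 74, 75, 76, 77, 78, 79, 80, 81, 82, 83, 84, 85, 86, 87, 88, 89, 90, 91, 92, 93, 94, 95, 96}


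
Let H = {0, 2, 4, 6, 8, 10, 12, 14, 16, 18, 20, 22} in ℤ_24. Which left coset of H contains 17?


17 + H = {17 + h (mod 24) : h ∈ H}
17+0=17, 17+2=19, 17+4=21, 17+6=23, 17+8=1, 17+10=3, 17+12=5, 17+14=7, 17+16=9, 17+18=11, 17+20=13, 17+22=15
17 + H = {1, 3, 5, 7, 9, 11, 13, 15, 17, 19, 21, 23} = 1 + H

17 + H = {1, 3, 5, 7, 9, 11, 13, 15, 17, 19, 21, 23}


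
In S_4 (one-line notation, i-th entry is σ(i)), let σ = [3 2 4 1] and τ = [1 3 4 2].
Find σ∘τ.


σ∘τ: apply τ first, then σ
1 →τ 1 →σ 3
2 →τ 3 →σ 4
3 →τ 4 →σ 1
4 →τ 2 →σ 2

σ∘τ = [3 4 1 2]


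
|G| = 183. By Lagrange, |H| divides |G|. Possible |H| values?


Lagrange's theorem: |H| divides |G|
|G| = 183
Divisors of 183: 1, 3, 61, 183

Possible subgroup orders: {1, 3, 61, 183}


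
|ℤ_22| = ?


ℤ_n has n elements.

|ℤ_22| = 22


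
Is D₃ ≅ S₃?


Comparing D₃ and S₃:
Both are the unique non-abelian group of order 6

Yes, D₃ ≅ S₃


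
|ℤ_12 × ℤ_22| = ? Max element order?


|ℤ_12 × ℤ_22| = 12 × 22 = 264
Max element order = lcm(12,22) = 132
Cyclic? No (gcd=2)

|ℤ_12×ℤ_22| = 264, max element order = 132


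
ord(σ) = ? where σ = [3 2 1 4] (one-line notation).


Cycle decomposition: (1 3)
Cycle lengths: 2
Order = lcm(2) = 2

ord(σ) = 2


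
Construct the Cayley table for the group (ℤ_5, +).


Elements: {0, 1, 2, 3, 4}
Operation: addition mod 5
Entry (a, b) = (a + b) mod 5

Cayley table:
  | 0 | 1 | 2 | 3 | 4
0 | 0 | 1 | 2 | 3 | 4
1 | 1 | 2 | 3 | 4 | 0
2 | 2 | 3 | 4 | 0 | 1
3 | 3 | 4 | 0 | 1 | 2
4 | 4 | 0 | 1 | 2 | 3


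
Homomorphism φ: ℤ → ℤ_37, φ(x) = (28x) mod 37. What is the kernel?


Kernel = preimage of identity
ker(φ) = {x ∈ ℤ : 28x ≡ 0 (mod 37)}. gcd(28,37) = 1, so 28x ≡ 0 (mod 37) ⟺ x ≡ 0 (mod 37/1 = 37). Hence ker(φ) = 37ℤ

ker(φ) = 37ℤ


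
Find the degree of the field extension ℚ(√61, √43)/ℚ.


[ℚ(√61,√43):ℚ] = [ℚ(√61,√43):ℚ(√61)]·[ℚ(√61):ℚ] = 2·2 = 4

[ℚ(√61, √43)/ℚ] = 4


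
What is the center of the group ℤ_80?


Z(G) = {g ∈ G | gx = xg for all x ∈ G}
ℤ_80 is abelian, so Z(G) = G

Z(ℤ_80) = ℤ_80


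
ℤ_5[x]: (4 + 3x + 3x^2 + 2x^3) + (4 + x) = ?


Add coefficients mod 5:
x^0: 4 + 4 = 3 (mod 5)
x^1: 3 + 1 = 4 (mod 5)
x^2: 3 + 0 = 3 (mod 5)
x^3: 2 + 0 = 2 (mod 5)
Result: 3 + 4x + 3x^2 + 2x^3

f + g = 3 + 4x + 3x^2 + 2x^3


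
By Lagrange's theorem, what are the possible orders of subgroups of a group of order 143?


Lagrange's theorem: |H| divides |G|
|G| = 143
Divisors of 143: 1, 11, 13, 143

Possible subgroup orders: {1, 11, 13, 143}


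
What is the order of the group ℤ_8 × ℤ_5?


|A × B| = |A| · |B|
|ℤ_8 × ℤ_5| = 8 × 5 = 40

|ℤ_8 × ℤ_5| = 40


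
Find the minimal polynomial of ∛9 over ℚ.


∛9 satisfies x³ - 9 = 0, irreducible over ℚ (no rational root; 9 is not a perfect cube)

Minimal polynomial: x³ - 9


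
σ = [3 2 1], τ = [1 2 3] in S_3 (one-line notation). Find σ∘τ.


σ∘τ: apply τ first, then σ
1 →τ 1 →σ 3
2 →τ 2 →σ 2
3 →τ 3 →σ 1

σ∘τ = [3 2 1]


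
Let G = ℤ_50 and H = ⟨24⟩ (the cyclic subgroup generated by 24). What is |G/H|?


|⟨24⟩| = n / gcd(24, 50) = 50 / 2 = 25
H is normal (ℤ_50 is abelian).
|G/H| = |G| / |H| = 50 / 25 = 2

|G/H| = 2


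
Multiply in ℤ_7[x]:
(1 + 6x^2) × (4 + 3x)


Expand and collect like terms; reduce coefficients mod 7:
x^0: 1·4 = 4 ≡ 4 (mod 7)
x^1: 1·3 + 0·4 = 3 ≡ 3 (mod 7)
x^2: 0·3 + 6·4 = 24 ≡ 3 (mod 7)
x^3: 6·3 = 18 ≡ 4 (mod 7)
Result: 4 + 3x + 3x^2 + 4x^3

f · g = 4 + 3x + 3x^2 + 4x^3


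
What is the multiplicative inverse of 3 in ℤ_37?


Use the extended Euclidean algorithm to write 1 = 3·s + 37·t; then s mod 37 is the inverse.
Euclidean algorithm:
  3 = 0·37 + 3
  37 = 12·3 + 1
  3 = 3·1 + 0
gcd(3,37) = 1
Back-substitution gives: 3·(-12) + 37·(1) = 1
So 3⁻¹ ≡ -12 ≡ 25 (mod 37)
Check: 3 × 25 = 75 ≡ 1 (mod 37) ✓

3⁻¹ ≡ 25 (mod 37)


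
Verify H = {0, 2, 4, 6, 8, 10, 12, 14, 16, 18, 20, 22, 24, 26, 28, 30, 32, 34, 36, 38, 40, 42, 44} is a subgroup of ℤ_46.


Subgroup test for H = {0, 2, 4, 6, 8, 10, 12, 14, 16, 18, 20, 22, 24, 26, 28, 30, 32, 34, 36, 38, 40, 42, 44} in (ℤ_46, +):
(1) 0 ∈ H? Yes
(2) Closure: for all a,b ∈ H, (a+b) mod 46 ∈ H? Yes
(3) Inverses: for all a ∈ H, -a mod 46 ∈ H? Yes

Yes, H is a subgroup of ℤ_46


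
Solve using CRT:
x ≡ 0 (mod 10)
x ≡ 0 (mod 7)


m₁ = 10, m₂ = 7, gcd = 1, so CRT applies. M = m₁·m₂ = 70
Let M₁ = M/m₁ = 7, M₂ = M/m₂ = 10
Find y₁ ≡ M₁⁻¹ (mod m₁): 7⁻¹ ≡ 3 (mod 10)
Find y₂ ≡ M₂⁻¹ (mod m₂): 10⁻¹ ≡ 5 (mod 7)
x = a₁·M₁·y₁ + a₂·M₂·y₂ = 0·7·3 + 0·10·5 = 0
Reduce mod 70: x ≡ 0
Check: 0 mod 10 = 0 ✓, 0 mod 7 = 0 ✓

x ≡ 0 (mod 70)


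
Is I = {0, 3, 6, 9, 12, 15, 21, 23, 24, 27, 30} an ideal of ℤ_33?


Check ideal conditions for I = {0, 3, 6, 9, 12, 15, 21, 23, 24, 27, 30} in ℤ_33:
(1) I is an additive subgroup? No
(2) For r ∈ ℤ_33 and a ∈ I: r·a ∈ I? No  [counterexample: r=2, a=9, r·a mod 33 = 18 ∉ I]

No, I is not an ideal of ℤ_33


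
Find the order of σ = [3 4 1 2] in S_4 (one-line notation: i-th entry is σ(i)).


Cycle decomposition: (1 3) (2 4)
Cycle lengths: 2, 2
Order = lcm(2, 2) = 2

ord(σ) = 2
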